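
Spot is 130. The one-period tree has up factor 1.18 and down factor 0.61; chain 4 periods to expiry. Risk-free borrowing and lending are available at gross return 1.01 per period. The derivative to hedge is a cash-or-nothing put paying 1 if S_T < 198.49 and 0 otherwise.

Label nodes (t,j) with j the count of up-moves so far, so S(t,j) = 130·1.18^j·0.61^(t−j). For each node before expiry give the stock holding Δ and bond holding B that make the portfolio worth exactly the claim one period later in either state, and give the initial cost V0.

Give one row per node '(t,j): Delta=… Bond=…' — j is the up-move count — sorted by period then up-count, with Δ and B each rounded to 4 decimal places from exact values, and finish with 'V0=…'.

(0,0): Delta=-0.0045 Bond=1.3164
(1,0): Delta=0.0000 Bond=0.9706
(1,1): Delta=-0.0055 Bond=1.4821
(2,0): Delta=0.0000 Bond=0.9803
(2,1): Delta=0.0000 Bond=0.9803
(2,2): Delta=-0.0067 Bond=1.7165
(3,0): Delta=0.0000 Bond=0.9901
(3,1): Delta=0.0000 Bond=0.9901
(3,2): Delta=0.0000 Bond=0.9901
(3,3): Delta=-0.0082 Bond=2.0497
V0=0.7279

The replicating-portfolio and risk-neutral prices coincide; use p* = (1.01−0.61)/(1.18−0.61) = 0.7018 for the latter.
Payoff layer (t=4): V(4,0)=1.0000, V(4,1)=1.0000, V(4,2)=1.0000, V(4,3)=1.0000, V(4,4)=0.0000
Node (3,0) S=29.5075: V=(p*·1.0000+(1−p*)·1.0000)/1.01=0.9901; Δ=(1.0000−1.0000)/(34.8189−17.9996)=0.0000; B=V−Δ·S=0.9901
Node (3,1) S=57.0801: V=(p*·1.0000+(1−p*)·1.0000)/1.01=0.9901; Δ=(1.0000−1.0000)/(67.3546−34.8189)=0.0000; B=V−Δ·S=0.9901
Node (3,2) S=110.4173: V=(p*·1.0000+(1−p*)·1.0000)/1.01=0.9901; Δ=(1.0000−1.0000)/(130.2924−67.3546)=0.0000; B=V−Δ·S=0.9901
Node (3,3) S=213.5942: V=(p*·0.0000+(1−p*)·1.0000)/1.01=0.2953; Δ=(0.0000−1.0000)/(252.0411−130.2924)=-0.0082; B=V−Δ·S=2.0497
Node (2,0) S=48.3730: V=(p*·0.9901+(1−p*)·0.9901)/1.01=0.9803; Δ=(0.9901−0.9901)/(57.0801−29.5075)=0.0000; B=V−Δ·S=0.9803
Node (2,1) S=93.5740: V=(p*·0.9901+(1−p*)·0.9901)/1.01=0.9803; Δ=(0.9901−0.9901)/(110.4173−57.0801)=0.0000; B=V−Δ·S=0.9803
Node (2,2) S=181.0120: V=(p*·0.2953+(1−p*)·0.9901)/1.01=0.4975; Δ=(0.2953−0.9901)/(213.5942−110.4173)=-0.0067; B=V−Δ·S=1.7165
Node (1,0) S=79.3000: V=(p*·0.9803+(1−p*)·0.9803)/1.01=0.9706; Δ=(0.9803−0.9803)/(93.5740−48.3730)=0.0000; B=V−Δ·S=0.9706
Node (1,1) S=153.4000: V=(p*·0.4975+(1−p*)·0.9803)/1.01=0.6352; Δ=(0.4975−0.9803)/(181.0120−93.5740)=-0.0055; B=V−Δ·S=1.4821
Node (0,0) S=130.0000: V=(p*·0.6352+(1−p*)·0.9706)/1.01=0.7279; Δ=(0.6352−0.9706)/(153.4000−79.3000)=-0.0045; B=V−Δ·S=1.3164
Root portfolio cost Δ·130+B reproduces V0=0.7279.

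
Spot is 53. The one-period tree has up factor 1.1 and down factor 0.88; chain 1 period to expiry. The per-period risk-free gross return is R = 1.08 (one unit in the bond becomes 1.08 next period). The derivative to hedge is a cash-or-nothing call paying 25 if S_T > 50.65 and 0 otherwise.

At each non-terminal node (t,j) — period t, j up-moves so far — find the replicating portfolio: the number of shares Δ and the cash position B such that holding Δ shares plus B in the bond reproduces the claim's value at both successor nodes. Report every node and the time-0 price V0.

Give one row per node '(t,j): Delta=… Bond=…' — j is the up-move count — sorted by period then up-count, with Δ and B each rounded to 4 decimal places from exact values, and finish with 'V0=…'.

(0,0): Delta=2.1441 Bond=-92.5926
V0=21.0438

Risk-neutral probability p* = (R−d)/(u−d) = (1.08−0.88)/(1.1−0.88) = 0.9091.
Terminal values V(1,·): V(1,0)=0.0000, V(1,1)=25.0000
(0,0): S=53.0000. Δ = (V_up−V_dn)/(S_up−S_dn) = (25.0000−0.0000)/(58.3000−46.6400) = 2.1441. V = [p*·25.0000 + (1−p*)·0.0000]/1.08 = 21.0438. B = V − Δ·S = -92.5926.
The time-0 hedge costs 21.0438, which is the no-arbitrage price.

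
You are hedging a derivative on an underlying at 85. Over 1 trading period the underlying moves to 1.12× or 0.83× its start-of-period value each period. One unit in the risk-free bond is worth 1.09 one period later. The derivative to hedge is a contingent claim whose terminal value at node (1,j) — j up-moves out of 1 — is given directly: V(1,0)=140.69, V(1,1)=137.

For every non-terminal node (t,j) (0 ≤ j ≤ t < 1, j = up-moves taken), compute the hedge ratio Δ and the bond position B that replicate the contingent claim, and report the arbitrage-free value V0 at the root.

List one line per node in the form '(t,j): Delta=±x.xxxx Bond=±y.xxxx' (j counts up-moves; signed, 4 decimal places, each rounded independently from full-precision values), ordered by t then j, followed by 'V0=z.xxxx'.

Since d<R<u, set p* = (R−d)/(u−d) = 0.8966; price each node as the discounted p*-expectation of its children.
Payoff layer (t=1): V(1,0)=140.6900, V(1,1)=137.0000
(0,0): S=85.0000. Δ = (V_up−V_dn)/(S_up−S_dn) = (137.0000−140.6900)/(95.2000−70.5500) = -0.1497. V = [p*·137.0000 + (1−p*)·140.6900]/1.09 = 126.0383. B = V − Δ·S = 138.7624.
Check: Δ(0,0)·S0 + B(0,0) = 126.0383 = V0.

(0,0): Delta=-0.1497 Bond=138.7624
V0=126.0383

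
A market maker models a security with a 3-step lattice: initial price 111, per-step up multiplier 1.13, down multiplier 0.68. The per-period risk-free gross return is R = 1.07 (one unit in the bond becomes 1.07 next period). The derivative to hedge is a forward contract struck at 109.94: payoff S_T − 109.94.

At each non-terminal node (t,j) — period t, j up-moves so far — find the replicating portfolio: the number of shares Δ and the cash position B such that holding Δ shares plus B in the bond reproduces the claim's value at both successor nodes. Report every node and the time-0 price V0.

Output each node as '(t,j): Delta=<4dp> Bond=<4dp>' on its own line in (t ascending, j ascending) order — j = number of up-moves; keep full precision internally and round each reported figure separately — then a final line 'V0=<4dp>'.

(0,0): Delta=1.0000 Bond=-89.7438
(1,0): Delta=1.0000 Bond=-96.0259
(1,1): Delta=1.0000 Bond=-96.0259
(2,0): Delta=1.0000 Bond=-102.7477
(2,1): Delta=1.0000 Bond=-102.7477
(2,2): Delta=1.0000 Bond=-102.7477
V0=21.2562

Risk-neutral probability p* = (R−d)/(u−d) = (1.07−0.68)/(1.13−0.68) = 0.8667.
Terminal values V(3,·): V(3,0)=-75.0380, V(3,1)=-51.9412, V(3,2)=-13.5596, V(3,3)=50.2216
(2,0): S=51.3264. Δ = (V_up−V_dn)/(S_up−S_dn) = (-51.9412−-75.0380)/(57.9988−34.9020) = 1.0000. V = [p*·-51.9412 + (1−p*)·-75.0380]/1.07 = -51.4213. B = V − Δ·S = -102.7477.
(2,1): S=85.2924. Δ = (V_up−V_dn)/(S_up−S_dn) = (-13.5596−-51.9412)/(96.3804−57.9988) = 1.0000. V = [p*·-13.5596 + (1−p*)·-51.9412]/1.07 = -17.4553. B = V − Δ·S = -102.7477.
(2,2): S=141.7359. Δ = (V_up−V_dn)/(S_up−S_dn) = (50.2216−-13.5596)/(160.1616−96.3804) = 1.0000. V = [p*·50.2216 + (1−p*)·-13.5596]/1.07 = 38.9882. B = V − Δ·S = -102.7477.
(1,0): S=75.4800. Δ = (V_up−V_dn)/(S_up−S_dn) = (-17.4553−-51.4213)/(85.2924−51.3264) = 1.0000. V = [p*·-17.4553 + (1−p*)·-51.4213]/1.07 = -20.5459. B = V − Δ·S = -96.0259.
(1,1): S=125.4300. Δ = (V_up−V_dn)/(S_up−S_dn) = (38.9882−-17.4553)/(141.7359−85.2924) = 1.0000. V = [p*·38.9882 + (1−p*)·-17.4553]/1.07 = 29.4041. B = V − Δ·S = -96.0259.
(0,0): S=111.0000. Δ = (V_up−V_dn)/(S_up−S_dn) = (29.4041−-20.5459)/(125.4300−75.4800) = 1.0000. V = [p*·29.4041 + (1−p*)·-20.5459]/1.07 = 21.2562. B = V − Δ·S = -89.7438.
Each (Δ,B) replicates both successor values, so the strategy is self-financing and V0 is arbitrage-free.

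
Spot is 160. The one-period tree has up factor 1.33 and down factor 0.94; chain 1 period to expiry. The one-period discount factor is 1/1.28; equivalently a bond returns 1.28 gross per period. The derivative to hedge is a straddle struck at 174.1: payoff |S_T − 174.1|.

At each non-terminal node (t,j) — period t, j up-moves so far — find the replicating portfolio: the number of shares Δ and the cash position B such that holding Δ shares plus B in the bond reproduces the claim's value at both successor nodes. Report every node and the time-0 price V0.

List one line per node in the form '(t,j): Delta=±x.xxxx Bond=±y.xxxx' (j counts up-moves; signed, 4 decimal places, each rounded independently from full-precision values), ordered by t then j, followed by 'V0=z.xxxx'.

(0,0): Delta=0.2404 Bond=-9.7296
V0=28.7320

The replicating-portfolio and risk-neutral prices coincide; use p* = (1.28−0.94)/(1.33−0.94) = 0.8718 for the latter.
Terminal values V(1,·): V(1,0)=23.7000, V(1,1)=38.7000
  t=0,j=0: stock 160.0000 → up 212.8000 (V=38.7000), down 150.4000 (V=23.7000). Price 28.7320; hedge Δ=0.2404, bond B=-9.7296.
The time-0 hedge costs 28.7320, which is the no-arbitrage price.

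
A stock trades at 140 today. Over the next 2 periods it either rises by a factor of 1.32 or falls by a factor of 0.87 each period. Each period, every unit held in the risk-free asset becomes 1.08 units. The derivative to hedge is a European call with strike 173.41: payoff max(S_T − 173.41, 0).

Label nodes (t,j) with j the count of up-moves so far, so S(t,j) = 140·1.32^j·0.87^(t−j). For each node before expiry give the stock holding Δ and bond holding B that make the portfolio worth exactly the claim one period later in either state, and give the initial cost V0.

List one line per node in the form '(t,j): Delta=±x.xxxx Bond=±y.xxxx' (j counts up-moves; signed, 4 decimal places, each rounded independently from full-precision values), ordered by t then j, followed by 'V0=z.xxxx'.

(0,0): Delta=0.4837 Bond=-54.5526
(1,0): Delta=0.0000 Bond=0.0000
(1,1): Delta=0.8481 Bond=-126.2502
V0=13.1679

The replicating-portfolio and risk-neutral prices coincide; use p* = (1.08−0.87)/(1.32−0.87) = 0.4667 for the latter.
Payoff layer (t=2): V(2,0)=0.0000, V(2,1)=0.0000, V(2,2)=70.5260
  t=1,j=0: stock 121.8000 → up 160.7760 (V=0.0000), down 105.9660 (V=0.0000). Price 0.0000; hedge Δ=0.0000, bond B=0.0000.
  t=1,j=1: stock 184.8000 → up 243.9360 (V=70.5260), down 160.7760 (V=0.0000). Price 30.4742; hedge Δ=0.8481, bond B=-126.2502.
  t=0,j=0: stock 140.0000 → up 184.8000 (V=30.4742), down 121.8000 (V=0.0000). Price 13.1679; hedge Δ=0.4837, bond B=-54.5526.
Self-financing check: at every node Δ·S+B equals the discounted successor values.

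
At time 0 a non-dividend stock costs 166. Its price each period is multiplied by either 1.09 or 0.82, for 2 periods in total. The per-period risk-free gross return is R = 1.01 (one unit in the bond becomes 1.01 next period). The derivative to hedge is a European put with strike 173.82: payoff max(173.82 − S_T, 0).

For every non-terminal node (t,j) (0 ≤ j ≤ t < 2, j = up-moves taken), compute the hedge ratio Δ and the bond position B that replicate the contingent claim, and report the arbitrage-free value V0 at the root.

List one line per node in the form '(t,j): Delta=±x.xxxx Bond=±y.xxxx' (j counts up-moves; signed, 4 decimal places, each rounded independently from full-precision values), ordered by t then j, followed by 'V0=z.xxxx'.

Risk-neutral probability p* = (R−d)/(u−d) = (1.01−0.82)/(1.09−0.82) = 0.7037.
Payoff layer (t=2): V(2,0)=62.2016, V(2,1)=25.4492, V(2,2)=0.0000
  t=1,j=0: stock 136.1200 → up 148.3708 (V=25.4492), down 111.6184 (V=62.2016). Price 35.9790; hedge Δ=-1.0000, bond B=172.0990.
  t=1,j=1: stock 180.9400 → up 197.2246 (V=0.0000), down 148.3708 (V=25.4492). Price 7.4658; hedge Δ=-0.5209, bond B=101.7221.
  t=0,j=0: stock 166.0000 → up 180.9400 (V=7.4658), down 136.1200 (V=35.9790). Price 15.7566; hedge Δ=-0.6362, bond B=121.3609.
Check: Δ(0,0)·S0 + B(0,0) = 15.7566 = V0.

(0,0): Delta=-0.6362 Bond=121.3609
(1,0): Delta=-1.0000 Bond=172.0990
(1,1): Delta=-0.5209 Bond=101.7221
V0=15.7566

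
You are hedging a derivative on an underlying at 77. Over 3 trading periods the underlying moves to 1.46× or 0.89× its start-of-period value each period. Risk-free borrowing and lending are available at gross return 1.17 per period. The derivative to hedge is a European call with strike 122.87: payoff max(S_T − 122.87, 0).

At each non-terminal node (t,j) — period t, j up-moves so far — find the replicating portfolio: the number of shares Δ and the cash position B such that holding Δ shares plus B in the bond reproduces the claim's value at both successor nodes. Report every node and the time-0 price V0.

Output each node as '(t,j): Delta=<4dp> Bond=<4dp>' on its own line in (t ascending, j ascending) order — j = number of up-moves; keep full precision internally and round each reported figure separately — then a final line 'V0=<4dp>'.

(0,0): Delta=0.5688 Bond=-29.8215
(1,0): Delta=0.2495 Bond=-13.0039
(1,1): Delta=0.7705 Bond=-57.5601
(2,0): Delta=0.0000 Bond=0.0000
(2,1): Delta=0.4069 Bond=-30.9726
(2,2): Delta=1.0000 Bond=-105.0171
V0=13.9788

Since d<R<u, set p* = (R−d)/(u−d) = 0.4912; price each node as the discounted p*-expectation of its children.
Terminal values V(3,·): V(3,0)=0.0000, V(3,1)=0.0000, V(3,2)=23.2085, V(3,3)=116.7645
(2,0): S=60.9917. Δ = (V_up−V_dn)/(S_up−S_dn) = (0.0000−0.0000)/(89.0479−54.2826) = 0.0000. V = [p*·0.0000 + (1−p*)·0.0000]/1.17 = 0.0000. B = V − Δ·S = 0.0000.
(2,1): S=100.0538. Δ = (V_up−V_dn)/(S_up−S_dn) = (23.2085−0.0000)/(146.0785−89.0479) = 0.4069. V = [p*·23.2085 + (1−p*)·0.0000]/1.17 = 9.7442. B = V − Δ·S = -30.9726.
(2,2): S=164.1332. Δ = (V_up−V_dn)/(S_up−S_dn) = (116.7645−23.2085)/(239.6345−146.0785) = 1.0000. V = [p*·116.7645 + (1−p*)·23.2085]/1.17 = 59.1161. B = V − Δ·S = -105.0171.
(1,0): S=68.5300. Δ = (V_up−V_dn)/(S_up−S_dn) = (9.7442−0.0000)/(100.0538−60.9917) = 0.2495. V = [p*·9.7442 + (1−p*)·0.0000]/1.17 = 4.0911. B = V − Δ·S = -13.0039.
(1,1): S=112.4200. Δ = (V_up−V_dn)/(S_up−S_dn) = (59.1161−9.7442)/(164.1332−100.0538) = 0.7705. V = [p*·59.1161 + (1−p*)·9.7442]/1.17 = 29.0573. B = V − Δ·S = -57.5601.
(0,0): S=77.0000. Δ = (V_up−V_dn)/(S_up−S_dn) = (29.0573−4.0911)/(112.4200−68.5300) = 0.5688. V = [p*·29.0573 + (1−p*)·4.0911]/1.17 = 13.9788. B = V − Δ·S = -29.8215.
Root portfolio cost Δ·77+B reproduces V0=13.9788.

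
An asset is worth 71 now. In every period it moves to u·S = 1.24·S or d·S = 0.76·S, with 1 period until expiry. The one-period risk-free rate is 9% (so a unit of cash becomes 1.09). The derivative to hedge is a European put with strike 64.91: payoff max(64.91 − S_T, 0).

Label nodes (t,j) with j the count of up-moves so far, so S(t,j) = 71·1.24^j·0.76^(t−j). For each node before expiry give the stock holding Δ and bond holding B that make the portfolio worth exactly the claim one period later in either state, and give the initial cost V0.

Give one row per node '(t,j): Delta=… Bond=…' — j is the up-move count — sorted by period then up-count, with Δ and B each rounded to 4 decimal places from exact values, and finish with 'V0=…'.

(0,0): Delta=-0.3213 Bond=25.9518
V0=3.1393

Risk-neutral probability p* = (R−d)/(u−d) = (1.09−0.76)/(1.24−0.76) = 0.6875.
Terminal payoffs: V(1,0)=10.9500, V(1,1)=0.0000
(0,0): S=71.0000. Δ = (V_up−V_dn)/(S_up−S_dn) = (0.0000−10.9500)/(88.0400−53.9600) = -0.3213. V = [p*·0.0000 + (1−p*)·10.9500]/1.09 = 3.1393. B = V − Δ·S = 25.9518.
Root portfolio cost Δ·71+B reproduces V0=3.1393.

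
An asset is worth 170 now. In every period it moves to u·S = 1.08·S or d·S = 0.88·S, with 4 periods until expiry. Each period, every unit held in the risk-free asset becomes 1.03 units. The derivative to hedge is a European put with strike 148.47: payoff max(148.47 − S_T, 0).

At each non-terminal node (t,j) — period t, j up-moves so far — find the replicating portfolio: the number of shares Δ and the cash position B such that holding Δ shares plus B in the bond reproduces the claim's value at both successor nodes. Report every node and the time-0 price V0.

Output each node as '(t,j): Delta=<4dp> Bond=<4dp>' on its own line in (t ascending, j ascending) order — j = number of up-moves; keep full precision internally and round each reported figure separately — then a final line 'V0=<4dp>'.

(0,0): Delta=-0.0981 Bond=17.8165
(1,0): Delta=-0.3215 Bond=51.7665
(1,1): Delta=-0.0375 Bond=7.2124
(2,0): Delta=-0.8594 Bond=124.1324
(2,1): Delta=-0.1754 Bond=29.7152
(2,2): Delta=0.0000 Bond=0.0000
(3,0): Delta=-1.0000 Bond=144.1456
(3,1): Delta=-0.8212 Bond=122.4266
(3,2): Delta=0.0000 Bond=0.0000
(3,3): Delta=0.0000 Bond=0.0000
V0=1.1340

Risk-neutral probability p* = (R−d)/(u−d) = (1.03−0.88)/(1.08−0.88) = 0.7500.
Terminal values V(4,·): V(4,0)=46.5218, V(4,1)=23.3517, V(4,2)=0.0000, V(4,3)=0.0000, V(4,4)=0.0000
  t=3,j=0: stock 115.8502 → up 125.1183 (V=23.3517), down 101.9482 (V=46.5218). Price 28.2954; hedge Δ=-1.0000, bond B=144.1456.
  t=3,j=1: stock 142.1798 → up 153.5542 (V=0.0000), down 125.1183 (V=23.3517). Price 5.6679; hedge Δ=-0.8212, bond B=122.4266.
  t=3,j=2: stock 174.4934 → up 188.4529 (V=0.0000), down 153.5542 (V=0.0000). Price 0.0000; hedge Δ=0.0000, bond B=0.0000.
  t=3,j=3: stock 214.1510 → up 231.2831 (V=0.0000), down 188.4529 (V=0.0000). Price 0.0000; hedge Δ=0.0000, bond B=0.0000.
  t=2,j=0: stock 131.6480 → up 142.1798 (V=5.6679), down 115.8502 (V=28.2954). Price 10.9949; hedge Δ=-0.8594, bond B=124.1324.
  t=2,j=1: stock 161.5680 → up 174.4934 (V=0.0000), down 142.1798 (V=5.6679). Price 1.3757; hedge Δ=-0.1754, bond B=29.7152.
  t=2,j=2: stock 198.2880 → up 214.1510 (V=0.0000), down 174.4934 (V=0.0000). Price 0.0000; hedge Δ=0.0000, bond B=0.0000.
  t=1,j=0: stock 149.6000 → up 161.5680 (V=1.3757), down 131.6480 (V=10.9949). Price 3.6704; hedge Δ=-0.3215, bond B=51.7665.
  t=1,j=1: stock 183.6000 → up 198.2880 (V=0.0000), down 161.5680 (V=1.3757). Price 0.3339; hedge Δ=-0.0375, bond B=7.2124.
  t=0,j=0: stock 170.0000 → up 183.6000 (V=0.3339), down 149.6000 (V=3.6704). Price 1.1340; hedge Δ=-0.0981, bond B=17.8165.
Self-financing check: at every node Δ·S+B equals the discounted successor values.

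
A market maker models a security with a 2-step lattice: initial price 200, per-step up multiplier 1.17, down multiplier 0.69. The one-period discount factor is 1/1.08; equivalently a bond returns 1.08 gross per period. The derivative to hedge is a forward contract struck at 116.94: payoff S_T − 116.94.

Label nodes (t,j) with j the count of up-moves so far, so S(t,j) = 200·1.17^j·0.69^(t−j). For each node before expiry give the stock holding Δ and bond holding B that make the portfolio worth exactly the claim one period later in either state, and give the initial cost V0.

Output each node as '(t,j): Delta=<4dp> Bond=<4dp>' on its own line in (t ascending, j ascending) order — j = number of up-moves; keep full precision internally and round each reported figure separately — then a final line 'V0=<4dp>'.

Since d<R<u, set p* = (R−d)/(u−d) = 0.8125; price each node as the discounted p*-expectation of its children.
Terminal values V(2,·): V(2,0)=-21.7200, V(2,1)=44.5200, V(2,2)=156.8400
Node (1,0) S=138.0000: V=(p*·44.5200+(1−p*)·-21.7200)/1.08=29.7222; Δ=(44.5200−-21.7200)/(161.4600−95.2200)=1.0000; B=V−Δ·S=-108.2778
Node (1,1) S=234.0000: V=(p*·156.8400+(1−p*)·44.5200)/1.08=125.7222; Δ=(156.8400−44.5200)/(273.7800−161.4600)=1.0000; B=V−Δ·S=-108.2778
Node (0,0) S=200.0000: V=(p*·125.7222+(1−p*)·29.7222)/1.08=99.7428; Δ=(125.7222−29.7222)/(234.0000−138.0000)=1.0000; B=V−Δ·S=-100.2572
Check: Δ(0,0)·S0 + B(0,0) = 99.7428 = V0.

(0,0): Delta=1.0000 Bond=-100.2572
(1,0): Delta=1.0000 Bond=-108.2778
(1,1): Delta=1.0000 Bond=-108.2778
V0=99.7428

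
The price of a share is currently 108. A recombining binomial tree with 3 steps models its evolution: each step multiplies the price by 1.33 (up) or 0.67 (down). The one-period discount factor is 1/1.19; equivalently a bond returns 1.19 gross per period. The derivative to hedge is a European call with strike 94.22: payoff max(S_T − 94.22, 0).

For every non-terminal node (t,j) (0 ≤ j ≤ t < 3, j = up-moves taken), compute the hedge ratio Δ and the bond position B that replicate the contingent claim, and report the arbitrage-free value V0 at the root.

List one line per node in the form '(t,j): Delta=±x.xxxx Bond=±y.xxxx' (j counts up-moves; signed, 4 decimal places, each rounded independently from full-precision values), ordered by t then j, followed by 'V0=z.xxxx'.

(0,0): Delta=0.8873 Bond=-41.5086
(1,0): Delta=0.4683 Bond=-19.0777
(1,1): Delta=0.9441 Bond=-57.5577
(2,0): Delta=0.0000 Bond=0.0000
(2,1): Delta=0.5318 Bond=-28.8146
(2,2): Delta=1.0000 Bond=-79.1765
V0=54.3150

Under the risk-neutral measure, an up-move has probability p* = (R−d)/(u−d) = 0.7879 and values discount at R = 1.19.
Terminal values V(3,·): V(3,0)=0.0000, V(3,1)=0.0000, V(3,2)=33.7776, V(3,3)=159.8648
  t=2,j=0: stock 48.4812 → up 64.4800 (V=0.0000), down 32.4824 (V=0.0000). Price 0.0000; hedge Δ=0.0000, bond B=0.0000.
  t=2,j=1: stock 96.2388 → up 127.9976 (V=33.7776), down 64.4800 (V=0.0000). Price 22.3636; hedge Δ=0.5318, bond B=-28.8146.
  t=2,j=2: stock 191.0412 → up 254.0848 (V=159.8648), down 127.9976 (V=33.7776). Price 111.8647; hedge Δ=1.0000, bond B=-79.1765.
  t=1,j=0: stock 72.3600 → up 96.2388 (V=22.3636), down 48.4812 (V=0.0000). Price 14.8065; hedge Δ=0.4683, bond B=-19.0777.
  t=1,j=1: stock 143.6400 → up 191.0412 (V=111.8647), down 96.2388 (V=22.3636). Price 78.0501; hedge Δ=0.9441, bond B=-57.5577.
  t=0,j=0: stock 108.0000 → up 143.6400 (V=78.0501), down 72.3600 (V=14.8065). Price 54.3150; hedge Δ=0.8873, bond B=-41.5086.
Check: Δ(0,0)·S0 + B(0,0) = 54.3150 = V0.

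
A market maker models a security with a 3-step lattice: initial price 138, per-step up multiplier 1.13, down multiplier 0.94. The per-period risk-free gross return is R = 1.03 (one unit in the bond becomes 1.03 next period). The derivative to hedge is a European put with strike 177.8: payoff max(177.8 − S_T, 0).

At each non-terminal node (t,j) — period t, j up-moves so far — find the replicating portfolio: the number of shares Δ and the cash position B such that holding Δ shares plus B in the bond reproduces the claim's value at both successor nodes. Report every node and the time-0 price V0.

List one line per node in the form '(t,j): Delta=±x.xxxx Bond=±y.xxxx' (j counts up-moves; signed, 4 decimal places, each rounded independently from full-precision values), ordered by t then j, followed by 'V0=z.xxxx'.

Since d<R<u, set p* = (R−d)/(u−d) = 0.4737; price each node as the discounted p*-expectation of its children.
Terminal values V(3,·): V(3,0)=63.1794, V(3,1)=40.0114, V(3,2)=12.1605, V(3,3)=0.0000
  t=2,j=0: stock 121.9368 → up 137.7886 (V=40.0114), down 114.6206 (V=63.1794). Price 50.6846; hedge Δ=-1.0000, bond B=172.6214.
  t=2,j=1: stock 146.5836 → up 165.6395 (V=12.1605), down 137.7886 (V=40.0114). Price 26.0378; hedge Δ=-1.0000, bond B=172.6214.
  t=2,j=2: stock 176.2122 → up 199.1198 (V=0.0000), down 165.6395 (V=12.1605). Price 6.2139; hedge Δ=-0.3632, bond B=70.2167.
  t=1,j=0: stock 129.7200 → up 146.5836 (V=26.0378), down 121.9368 (V=50.6846). Price 37.8736; hedge Δ=-1.0000, bond B=167.5936.
  t=1,j=1: stock 155.9400 → up 176.2122 (V=6.2139), down 146.5836 (V=26.0378). Price 16.1626; hedge Δ=-0.6691, bond B=120.4989.
  t=0,j=0: stock 138.0000 → up 155.9400 (V=16.1626), down 129.7200 (V=37.8736). Price 26.7858; hedge Δ=-0.8280, bond B=141.0539.
Each (Δ,B) replicates both successor values, so the strategy is self-financing and V0 is arbitrage-free.

(0,0): Delta=-0.8280 Bond=141.0539
(1,0): Delta=-1.0000 Bond=167.5936
(1,1): Delta=-0.6691 Bond=120.4989
(2,0): Delta=-1.0000 Bond=172.6214
(2,1): Delta=-1.0000 Bond=172.6214
(2,2): Delta=-0.3632 Bond=70.2167
V0=26.7858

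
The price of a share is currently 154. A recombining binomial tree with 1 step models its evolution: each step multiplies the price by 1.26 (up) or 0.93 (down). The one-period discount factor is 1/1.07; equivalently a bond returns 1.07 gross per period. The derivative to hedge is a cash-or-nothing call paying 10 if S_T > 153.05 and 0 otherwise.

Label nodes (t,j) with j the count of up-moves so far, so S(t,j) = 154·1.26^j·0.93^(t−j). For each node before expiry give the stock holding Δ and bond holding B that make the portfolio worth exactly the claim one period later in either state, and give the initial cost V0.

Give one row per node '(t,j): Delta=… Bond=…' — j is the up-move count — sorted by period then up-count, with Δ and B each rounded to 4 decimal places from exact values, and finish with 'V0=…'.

(0,0): Delta=0.1968 Bond=-26.3381
V0=3.9649

Since d<R<u, set p* = (R−d)/(u−d) = 0.4242; price each node as the discounted p*-expectation of its children.
Terminal payoffs: V(1,0)=0.0000, V(1,1)=10.0000
  t=0,j=0: stock 154.0000 → up 194.0400 (V=10.0000), down 143.2200 (V=0.0000). Price 3.9649; hedge Δ=0.1968, bond B=-26.3381.
Root portfolio cost Δ·154+B reproduces V0=3.9649.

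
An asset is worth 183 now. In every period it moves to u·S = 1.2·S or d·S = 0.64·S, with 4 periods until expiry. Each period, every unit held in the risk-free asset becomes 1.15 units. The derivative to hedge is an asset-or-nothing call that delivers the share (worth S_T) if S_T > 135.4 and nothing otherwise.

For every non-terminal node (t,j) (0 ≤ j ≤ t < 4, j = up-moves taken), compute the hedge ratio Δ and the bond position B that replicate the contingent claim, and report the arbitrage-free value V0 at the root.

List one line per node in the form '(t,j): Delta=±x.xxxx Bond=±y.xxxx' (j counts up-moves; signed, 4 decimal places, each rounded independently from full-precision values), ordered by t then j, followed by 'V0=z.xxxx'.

(0,0): Delta=1.1467 Bond=-29.3794
(1,0): Delta=1.9352 Bond=-126.1356
(1,1): Delta=1.1055 Bond=-24.7325
(2,0): Delta=0.0000 Bond=0.0000
(2,1): Delta=2.0364 Bond=-159.2771
(2,2): Delta=1.0568 Bond=-15.6154
(3,0): Delta=0.0000 Bond=0.0000
(3,1): Delta=0.0000 Bond=0.0000
(3,2): Delta=2.1429 Bond=-201.1263
(3,3): Delta=1.0000 Bond=0.0000
V0=180.4653

Risk-neutral probability p* = (R−d)/(u−d) = (1.15−0.64)/(1.2−0.64) = 0.9107.
Terminal payoffs: V(4,0)=0.0000, V(4,1)=0.0000, V(4,2)=0.0000, V(4,3)=202.3834, V(4,4)=379.4688
(3,0): S=47.9724. Δ = (V_up−V_dn)/(S_up−S_dn) = (0.0000−0.0000)/(57.5668−30.7023) = 0.0000. V = [p*·0.0000 + (1−p*)·0.0000]/1.15 = 0.0000. B = V − Δ·S = 0.0000.
(3,1): S=89.9482. Δ = (V_up−V_dn)/(S_up−S_dn) = (0.0000−0.0000)/(107.9378−57.5668) = 0.0000. V = [p*·0.0000 + (1−p*)·0.0000]/1.15 = 0.0000. B = V − Δ·S = 0.0000.
(3,2): S=168.6528. Δ = (V_up−V_dn)/(S_up−S_dn) = (202.3834−0.0000)/(202.3834−107.9378) = 2.1429. V = [p*·202.3834 + (1−p*)·0.0000]/1.15 = 160.2725. B = V − Δ·S = -201.1263.
(3,3): S=316.2240. Δ = (V_up−V_dn)/(S_up−S_dn) = (379.4688−202.3834)/(379.4688−202.3834) = 1.0000. V = [p*·379.4688 + (1−p*)·202.3834]/1.15 = 316.2240. B = V − Δ·S = 0.0000.
(2,0): S=74.9568. Δ = (V_up−V_dn)/(S_up−S_dn) = (0.0000−0.0000)/(89.9482−47.9724) = 0.0000. V = [p*·0.0000 + (1−p*)·0.0000]/1.15 = 0.0000. B = V − Δ·S = 0.0000.
(2,1): S=140.5440. Δ = (V_up−V_dn)/(S_up−S_dn) = (160.2725−0.0000)/(168.6528−89.9482) = 2.0364. V = [p*·160.2725 + (1−p*)·0.0000]/1.15 = 126.9239. B = V − Δ·S = -159.2771.
(2,2): S=263.5200. Δ = (V_up−V_dn)/(S_up−S_dn) = (316.2240−160.2725)/(316.2240−168.6528) = 1.0568. V = [p*·316.2240 + (1−p*)·160.2725]/1.15 = 262.8694. B = V − Δ·S = -15.6154.
(1,0): S=117.1200. Δ = (V_up−V_dn)/(S_up−S_dn) = (126.9239−0.0000)/(140.5440−74.9568) = 1.9352. V = [p*·126.9239 + (1−p*)·0.0000]/1.15 = 100.5143. B = V − Δ·S = -126.1356.
(1,1): S=219.6000. Δ = (V_up−V_dn)/(S_up−S_dn) = (262.8694−126.9239)/(263.5200−140.5440) = 1.1055. V = [p*·262.8694 + (1−p*)·126.9239]/1.15 = 218.0273. B = V − Δ·S = -24.7325.
(0,0): S=183.0000. Δ = (V_up−V_dn)/(S_up−S_dn) = (218.0273−100.5143)/(219.6000−117.1200) = 1.1467. V = [p*·218.0273 + (1−p*)·100.5143]/1.15 = 180.4653. B = V − Δ·S = -29.3794.
Root portfolio cost Δ·183+B reproduces V0=180.4653.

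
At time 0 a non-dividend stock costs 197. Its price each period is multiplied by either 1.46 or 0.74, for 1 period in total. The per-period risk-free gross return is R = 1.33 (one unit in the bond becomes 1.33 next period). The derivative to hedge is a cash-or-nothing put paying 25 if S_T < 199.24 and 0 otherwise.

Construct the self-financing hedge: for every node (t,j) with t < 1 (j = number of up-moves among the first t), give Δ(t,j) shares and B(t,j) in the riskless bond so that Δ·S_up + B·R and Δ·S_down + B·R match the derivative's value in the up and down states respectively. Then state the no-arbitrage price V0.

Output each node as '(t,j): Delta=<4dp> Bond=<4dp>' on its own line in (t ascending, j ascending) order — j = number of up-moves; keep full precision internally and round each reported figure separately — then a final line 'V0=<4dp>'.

(0,0): Delta=-0.1763 Bond=38.1161
V0=3.3939

Under the risk-neutral measure, an up-move has probability p* = (R−d)/(u−d) = 0.8194 and values discount at R = 1.33.
Terminal payoffs: V(1,0)=25.0000, V(1,1)=0.0000
(0,0): S=197.0000. Δ = (V_up−V_dn)/(S_up−S_dn) = (0.0000−25.0000)/(287.6200−145.7800) = -0.1763. V = [p*·0.0000 + (1−p*)·25.0000]/1.33 = 3.3939. B = V − Δ·S = 38.1161.
Each (Δ,B) replicates both successor values, so the strategy is self-financing and V0 is arbitrage-free.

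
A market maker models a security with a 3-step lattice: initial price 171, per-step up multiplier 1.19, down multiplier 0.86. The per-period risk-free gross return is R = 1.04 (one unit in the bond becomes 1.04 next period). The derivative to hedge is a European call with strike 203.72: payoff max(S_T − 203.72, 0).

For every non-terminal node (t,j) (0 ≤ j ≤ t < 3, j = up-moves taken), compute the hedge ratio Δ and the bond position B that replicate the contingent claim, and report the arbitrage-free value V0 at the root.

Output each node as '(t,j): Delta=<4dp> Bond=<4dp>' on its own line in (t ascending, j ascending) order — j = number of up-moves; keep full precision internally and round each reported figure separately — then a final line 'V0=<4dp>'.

Under the risk-neutral measure, an up-move has probability p* = (R−d)/(u−d) = 0.5455 and values discount at R = 1.04.
Payoff layer (t=3): V(3,0)=0.0000, V(3,1)=0.0000, V(3,2)=4.5317, V(3,3)=84.4422
  t=2,j=0: stock 126.4716 → up 150.5012 (V=0.0000), down 108.7656 (V=0.0000). Price 0.0000; hedge Δ=0.0000, bond B=0.0000.
  t=2,j=1: stock 175.0014 → up 208.2517 (V=4.5317), down 150.5012 (V=0.0000). Price 2.3767; hedge Δ=0.0785, bond B=-11.3556.
  t=2,j=2: stock 242.1531 → up 288.1622 (V=84.4422), down 208.2517 (V=4.5317). Price 46.2685; hedge Δ=1.0000, bond B=-195.8846.
  t=1,j=0: stock 147.0600 → up 175.0014 (V=2.3767), down 126.4716 (V=0.0000). Price 1.2465; hedge Δ=0.0490, bond B=-5.9557.
  t=1,j=1: stock 203.4900 → up 242.1531 (V=46.2685), down 175.0014 (V=2.3767). Price 25.3055; hedge Δ=0.6536, bond B=-107.6998.
  t=0,j=0: stock 171.0000 → up 203.4900 (V=25.3055), down 147.0600 (V=1.2465). Price 13.8169; hedge Δ=0.4263, bond B=-59.0889.
The time-0 hedge costs 13.8169, which is the no-arbitrage price.

(0,0): Delta=0.4263 Bond=-59.0889
(1,0): Delta=0.0490 Bond=-5.9557
(1,1): Delta=0.6536 Bond=-107.6998
(2,0): Delta=0.0000 Bond=0.0000
(2,1): Delta=0.0785 Bond=-11.3556
(2,2): Delta=1.0000 Bond=-195.8846
V0=13.8169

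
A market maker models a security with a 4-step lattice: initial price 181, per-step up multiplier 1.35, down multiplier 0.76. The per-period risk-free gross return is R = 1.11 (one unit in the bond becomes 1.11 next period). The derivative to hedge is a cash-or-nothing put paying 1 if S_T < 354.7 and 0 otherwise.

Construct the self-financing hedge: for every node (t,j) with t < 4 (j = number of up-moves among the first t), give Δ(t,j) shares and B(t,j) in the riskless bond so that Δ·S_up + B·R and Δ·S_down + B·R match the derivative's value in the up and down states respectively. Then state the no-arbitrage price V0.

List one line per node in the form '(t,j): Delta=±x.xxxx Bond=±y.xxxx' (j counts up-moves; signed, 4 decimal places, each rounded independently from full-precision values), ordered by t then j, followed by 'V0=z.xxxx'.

Risk-neutral probability p* = (R−d)/(u−d) = (1.11−0.76)/(1.35−0.76) = 0.5932.
At expiry t=4: V(4,0)=1.0000, V(4,1)=1.0000, V(4,2)=1.0000, V(4,3)=1.0000, V(4,4)=0.0000
Node (3,0) S=79.4547: V=(p*·1.0000+(1−p*)·1.0000)/1.11=0.9009; Δ=(1.0000−1.0000)/(107.2638−60.3855)=0.0000; B=V−Δ·S=0.9009
Node (3,1) S=141.1366: V=(p*·1.0000+(1−p*)·1.0000)/1.11=0.9009; Δ=(1.0000−1.0000)/(190.5344−107.2638)=0.0000; B=V−Δ·S=0.9009
Node (3,2) S=250.7031: V=(p*·1.0000+(1−p*)·1.0000)/1.11=0.9009; Δ=(1.0000−1.0000)/(338.4492−190.5344)=0.0000; B=V−Δ·S=0.9009
Node (3,3) S=445.3279: V=(p*·0.0000+(1−p*)·1.0000)/1.11=0.3665; Δ=(0.0000−1.0000)/(601.1926−338.4492)=-0.0038; B=V−Δ·S=2.0614
Node (2,0) S=104.5456: V=(p*·0.9009+(1−p*)·0.9009)/1.11=0.8116; Δ=(0.9009−0.9009)/(141.1366−79.4547)=0.0000; B=V−Δ·S=0.8116
Node (2,1) S=185.7060: V=(p*·0.9009+(1−p*)·0.9009)/1.11=0.8116; Δ=(0.9009−0.9009)/(250.7031−141.1366)=0.0000; B=V−Δ·S=0.8116
Node (2,2) S=329.8725: V=(p*·0.3665+(1−p*)·0.9009)/1.11=0.5260; Δ=(0.3665−0.9009)/(445.3279−250.7031)=-0.0027; B=V−Δ·S=1.4318
Node (1,0) S=137.5600: V=(p*·0.8116+(1−p*)·0.8116)/1.11=0.7312; Δ=(0.8116−0.8116)/(185.7060−104.5456)=0.0000; B=V−Δ·S=0.7312
Node (1,1) S=244.3500: V=(p*·0.5260+(1−p*)·0.8116)/1.11=0.5785; Δ=(0.5260−0.8116)/(329.8725−185.7060)=-0.0020; B=V−Δ·S=1.0626
Node (0,0) S=181.0000: V=(p*·0.5785+(1−p*)·0.7312)/1.11=0.5772; Δ=(0.5785−0.7312)/(244.3500−137.5600)=-0.0014; B=V−Δ·S=0.8359
Each (Δ,B) replicates both successor values, so the strategy is self-financing and V0 is arbitrage-free.

(0,0): Delta=-0.0014 Bond=0.8359
(1,0): Delta=0.0000 Bond=0.7312
(1,1): Delta=-0.0020 Bond=1.0626
(2,0): Delta=0.0000 Bond=0.8116
(2,1): Delta=0.0000 Bond=0.8116
(2,2): Delta=-0.0027 Bond=1.4318
(3,0): Delta=0.0000 Bond=0.9009
(3,1): Delta=0.0000 Bond=0.9009
(3,2): Delta=0.0000 Bond=0.9009
(3,3): Delta=-0.0038 Bond=2.0614
V0=0.5772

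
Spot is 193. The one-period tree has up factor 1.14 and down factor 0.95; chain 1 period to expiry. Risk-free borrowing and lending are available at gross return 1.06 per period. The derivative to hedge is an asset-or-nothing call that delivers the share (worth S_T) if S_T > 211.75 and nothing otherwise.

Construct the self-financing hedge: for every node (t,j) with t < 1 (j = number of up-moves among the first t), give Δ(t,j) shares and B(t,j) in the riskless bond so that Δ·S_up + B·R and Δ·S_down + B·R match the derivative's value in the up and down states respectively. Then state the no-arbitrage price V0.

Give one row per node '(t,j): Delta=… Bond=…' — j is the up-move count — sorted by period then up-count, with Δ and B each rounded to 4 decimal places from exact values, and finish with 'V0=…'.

(0,0): Delta=6.0000 Bond=-1037.8302
V0=120.1698

No-arbitrage ⇒ martingale measure with p* = (R−d)/(u−d) = 0.5789.
At expiry t=1: V(1,0)=0.0000, V(1,1)=220.0200
  t=0,j=0: stock 193.0000 → up 220.0200 (V=220.0200), down 183.3500 (V=0.0000). Price 120.1698; hedge Δ=6.0000, bond B=-1037.8302.
Each (Δ,B) replicates both successor values, so the strategy is self-financing and V0 is arbitrage-free.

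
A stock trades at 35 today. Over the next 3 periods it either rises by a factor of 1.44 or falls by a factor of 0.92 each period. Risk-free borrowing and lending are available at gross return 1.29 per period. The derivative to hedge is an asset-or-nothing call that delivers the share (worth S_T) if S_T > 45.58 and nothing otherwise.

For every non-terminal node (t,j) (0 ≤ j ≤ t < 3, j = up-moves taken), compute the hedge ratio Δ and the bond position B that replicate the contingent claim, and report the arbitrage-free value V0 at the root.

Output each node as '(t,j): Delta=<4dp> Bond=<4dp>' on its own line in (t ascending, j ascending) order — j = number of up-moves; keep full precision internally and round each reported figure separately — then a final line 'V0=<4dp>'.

(0,0): Delta=1.5359 Bond=-22.5898
(1,0): Delta=2.1995 Bond=-50.5108
(1,1): Delta=1.3640 Bond=-20.4774
(2,0): Delta=0.0000 Bond=0.0000
(2,1): Delta=2.7692 Bond=-91.5747
(2,2): Delta=1.0000 Bond=0.0000
V0=31.1656

Under the risk-neutral measure, an up-move has probability p* = (R−d)/(u−d) = 0.7115 and values discount at R = 1.29.
Terminal payoffs: V(3,0)=0.0000, V(3,1)=0.0000, V(3,2)=66.7699, V(3,3)=104.5094
  t=2,j=0: stock 29.6240 → up 42.6586 (V=0.0000), down 27.2541 (V=0.0000). Price 0.0000; hedge Δ=0.0000, bond B=0.0000.
  t=2,j=1: stock 46.3680 → up 66.7699 (V=66.7699), down 42.6586 (V=0.0000). Price 36.8290; hedge Δ=2.7692, bond B=-91.5747.
  t=2,j=2: stock 72.5760 → up 104.5094 (V=104.5094), down 66.7699 (V=66.7699). Price 72.5760; hedge Δ=1.0000, bond B=0.0000.
  t=1,j=0: stock 32.2000 → up 46.3680 (V=36.8290), down 29.6240 (V=0.0000). Price 20.3141; hedge Δ=2.1995, bond B=-50.5108.
  t=1,j=1: stock 50.4000 → up 72.5760 (V=72.5760), down 46.3680 (V=36.8290). Price 48.2669; hedge Δ=1.3640, bond B=-20.4774.
  t=0,j=0: stock 35.0000 → up 50.4000 (V=48.2669), down 32.2000 (V=20.3141). Price 31.1656; hedge Δ=1.5359, bond B=-22.5898.
The time-0 hedge costs 31.1656, which is the no-arbitrage price.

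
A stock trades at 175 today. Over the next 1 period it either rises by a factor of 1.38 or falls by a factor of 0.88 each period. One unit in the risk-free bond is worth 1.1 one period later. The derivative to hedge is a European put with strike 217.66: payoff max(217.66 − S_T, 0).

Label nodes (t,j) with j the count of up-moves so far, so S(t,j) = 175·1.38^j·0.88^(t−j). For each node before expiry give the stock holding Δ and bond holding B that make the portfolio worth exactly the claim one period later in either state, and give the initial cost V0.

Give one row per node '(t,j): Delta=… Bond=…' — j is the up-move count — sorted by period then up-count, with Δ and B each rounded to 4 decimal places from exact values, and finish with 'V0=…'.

(0,0): Delta=-0.7275 Bond=159.7287
V0=32.4087

Since d<R<u, set p* = (R−d)/(u−d) = 0.4400; price each node as the discounted p*-expectation of its children.
Terminal values V(1,·): V(1,0)=63.6600, V(1,1)=0.0000
Node (0,0) S=175.0000: V=(p*·0.0000+(1−p*)·63.6600)/1.1=32.4087; Δ=(0.0000−63.6600)/(241.5000−154.0000)=-0.7275; B=V−Δ·S=159.7287
The time-0 hedge costs 32.4087, which is the no-arbitrage price.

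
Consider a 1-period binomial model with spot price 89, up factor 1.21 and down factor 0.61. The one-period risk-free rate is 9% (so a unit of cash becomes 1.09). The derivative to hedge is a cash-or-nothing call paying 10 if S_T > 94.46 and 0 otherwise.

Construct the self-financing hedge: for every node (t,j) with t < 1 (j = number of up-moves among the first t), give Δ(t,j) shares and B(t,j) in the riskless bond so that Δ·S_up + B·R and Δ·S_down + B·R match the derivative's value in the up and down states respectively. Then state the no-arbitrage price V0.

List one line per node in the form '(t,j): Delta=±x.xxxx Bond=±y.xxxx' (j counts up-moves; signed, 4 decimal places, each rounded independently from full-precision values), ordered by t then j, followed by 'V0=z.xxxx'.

Since d<R<u, set p* = (R−d)/(u−d) = 0.8000; price each node as the discounted p*-expectation of its children.
Payoff layer (t=1): V(1,0)=0.0000, V(1,1)=10.0000
  t=0,j=0: stock 89.0000 → up 107.6900 (V=10.0000), down 54.2900 (V=0.0000). Price 7.3394; hedge Δ=0.1873, bond B=-9.3272.
Check: Δ(0,0)·S0 + B(0,0) = 7.3394 = V0.

(0,0): Delta=0.1873 Bond=-9.3272
V0=7.3394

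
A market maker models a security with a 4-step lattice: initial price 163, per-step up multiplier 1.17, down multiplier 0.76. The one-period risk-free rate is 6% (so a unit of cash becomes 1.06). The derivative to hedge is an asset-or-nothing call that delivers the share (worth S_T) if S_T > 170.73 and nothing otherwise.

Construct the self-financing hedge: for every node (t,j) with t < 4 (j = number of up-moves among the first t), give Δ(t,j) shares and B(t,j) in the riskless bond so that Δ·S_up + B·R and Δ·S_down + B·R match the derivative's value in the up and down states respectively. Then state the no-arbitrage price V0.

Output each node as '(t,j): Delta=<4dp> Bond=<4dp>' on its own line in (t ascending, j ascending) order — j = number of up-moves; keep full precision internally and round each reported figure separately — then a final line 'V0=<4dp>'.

Since d<R<u, set p* = (R−d)/(u−d) = 0.7317; price each node as the discounted p*-expectation of its children.
At expiry t=4: V(4,0)=0.0000, V(4,1)=0.0000, V(4,2)=0.0000, V(4,3)=198.4078, V(4,4)=305.4436
Node (3,0) S=71.5531: V=(p*·0.0000+(1−p*)·0.0000)/1.06=0.0000; Δ=(0.0000−0.0000)/(83.7171−54.3803)=0.0000; B=V−Δ·S=0.0000
Node (3,1) S=110.1541: V=(p*·0.0000+(1−p*)·0.0000)/1.06=0.0000; Δ=(0.0000−0.0000)/(128.8803−83.7171)=0.0000; B=V−Δ·S=0.0000
Node (3,2) S=169.5793: V=(p*·198.4078+(1−p*)·0.0000)/1.06=136.9589; Δ=(198.4078−0.0000)/(198.4078−128.8803)=2.8537; B=V−Δ·S=-346.9626
Node (3,3) S=261.0629: V=(p*·305.4436+(1−p*)·198.4078)/1.06=261.0629; Δ=(305.4436−198.4078)/(305.4436−198.4078)=1.0000; B=V−Δ·S=0.0000
Node (2,0) S=94.1488: V=(p*·0.0000+(1−p*)·0.0000)/1.06=0.0000; Δ=(0.0000−0.0000)/(110.1541−71.5531)=0.0000; B=V−Δ·S=0.0000
Node (2,1) S=144.9396: V=(p*·136.9589+(1−p*)·0.0000)/1.06=94.5414; Δ=(136.9589−0.0000)/(169.5793−110.1541)=2.3047; B=V−Δ·S=-239.5048
Node (2,2) S=223.1307: V=(p*·261.0629+(1−p*)·136.9589)/1.06=214.8743; Δ=(261.0629−136.9589)/(261.0629−169.5793)=1.3566; B=V−Δ·S=-87.8184
Node (1,0) S=123.8800: V=(p*·94.5414+(1−p*)·0.0000)/1.06=65.2609; Δ=(94.5414−0.0000)/(144.9396−94.1488)=1.8614; B=V−Δ·S=-165.3277
Node (1,1) S=190.7100: V=(p*·214.8743+(1−p*)·94.5414)/1.06=172.2546; Δ=(214.8743−94.5414)/(223.1307−144.9396)=1.5390; B=V−Δ·S=-121.2403
Node (0,0) S=163.0000: V=(p*·172.2546+(1−p*)·65.2609)/1.06=135.4235; Δ=(172.2546−65.2609)/(190.7100−123.8800)=1.6010; B=V−Δ·S=-125.5365
Each (Δ,B) replicates both successor values, so the strategy is self-financing and V0 is arbitrage-free.

(0,0): Delta=1.6010 Bond=-125.5365
(1,0): Delta=1.8614 Bond=-165.3277
(1,1): Delta=1.5390 Bond=-121.2403
(2,0): Delta=0.0000 Bond=0.0000
(2,1): Delta=2.3047 Bond=-239.5048
(2,2): Delta=1.3566 Bond=-87.8184
(3,0): Delta=0.0000 Bond=0.0000
(3,1): Delta=0.0000 Bond=0.0000
(3,2): Delta=2.8537 Bond=-346.9626
(3,3): Delta=1.0000 Bond=0.0000
V0=135.4235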